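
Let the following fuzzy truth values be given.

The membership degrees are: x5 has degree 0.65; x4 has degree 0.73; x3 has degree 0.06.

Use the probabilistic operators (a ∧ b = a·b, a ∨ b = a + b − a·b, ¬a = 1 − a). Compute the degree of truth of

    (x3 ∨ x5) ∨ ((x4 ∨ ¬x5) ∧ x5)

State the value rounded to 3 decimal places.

x3 ∨ x5 = a + b − a·b on (0.0600, 0.6500) = 0.6710
¬x5 = 1 − 0.6500 = 0.3500
x4 ∨ ¬x5 = a + b − a·b on (0.7300, 0.3500) = 0.8245
(x4 ∨ ¬x5) ∧ x5 = a·b on (0.8245, 0.6500) = 0.5359
(x3 ∨ x5) ∨ ((x4 ∨ ¬x5) ∧ x5) = a + b − a·b on (0.6710, 0.5359) = 0.8473

0.847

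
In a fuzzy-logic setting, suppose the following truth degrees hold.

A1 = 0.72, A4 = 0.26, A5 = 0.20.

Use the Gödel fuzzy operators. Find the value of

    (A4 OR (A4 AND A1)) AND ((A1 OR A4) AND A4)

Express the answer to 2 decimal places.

0.26

A4 AND A1 = min(a, b) on (0.26, 0.72) = 0.26
A4 OR (A4 AND A1) = max(a, b) on (0.26, 0.26) = 0.26
A1 OR A4 = max(a, b) on (0.72, 0.26) = 0.72
(A1 OR A4) AND A4 = min(a, b) on (0.72, 0.26) = 0.26
(A4 OR (A4 AND A1)) AND ((A1 OR A4) AND A4) = min(a, b) on (0.26, 0.26) = 0.26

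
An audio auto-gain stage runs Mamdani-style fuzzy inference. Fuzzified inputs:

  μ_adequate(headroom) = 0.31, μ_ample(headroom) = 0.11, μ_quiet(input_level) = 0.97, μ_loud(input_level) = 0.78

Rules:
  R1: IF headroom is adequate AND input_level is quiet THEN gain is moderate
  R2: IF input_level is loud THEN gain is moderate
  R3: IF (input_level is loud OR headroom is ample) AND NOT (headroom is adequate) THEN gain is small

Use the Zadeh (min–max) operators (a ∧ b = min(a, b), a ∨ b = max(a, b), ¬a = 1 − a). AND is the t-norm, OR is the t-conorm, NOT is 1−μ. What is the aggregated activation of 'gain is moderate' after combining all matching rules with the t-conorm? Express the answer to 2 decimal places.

0.78

R1: adequate=0.31, quiet=0.97; AND[min(a, b)] → w = 0.31
R2: loud=0.78 → w = 0.78
R3: (loud=0.78 OR ample=0.11) = 0.78; AND[min(a, b)] with ¬adequate=1−0.31=0.69 → w = 0.69
Rules with consequent 'moderate': {R1, R2} → strengths 0.31, 0.78
Aggregate via t-conorm [max(a, b)]: 0.78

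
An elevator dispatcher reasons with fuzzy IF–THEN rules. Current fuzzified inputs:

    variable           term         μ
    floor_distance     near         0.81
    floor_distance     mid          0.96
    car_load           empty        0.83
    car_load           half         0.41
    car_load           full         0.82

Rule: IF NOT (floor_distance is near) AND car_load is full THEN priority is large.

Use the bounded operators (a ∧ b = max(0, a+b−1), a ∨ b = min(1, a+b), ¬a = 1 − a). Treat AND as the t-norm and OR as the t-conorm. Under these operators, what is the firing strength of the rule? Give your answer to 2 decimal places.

0.01

firing strength: ¬near=1−0.81=0.19, full=0.82; AND[max(0, a+b−1)] → w = 0.01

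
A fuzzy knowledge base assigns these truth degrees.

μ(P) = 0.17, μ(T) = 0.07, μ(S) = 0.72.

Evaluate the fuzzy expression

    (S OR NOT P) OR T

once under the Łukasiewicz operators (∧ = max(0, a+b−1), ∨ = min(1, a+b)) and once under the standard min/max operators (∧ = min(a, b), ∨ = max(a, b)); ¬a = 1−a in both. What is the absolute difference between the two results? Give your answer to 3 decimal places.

Under Łukasiewicz:
  NOT P = 1 − 0.17 = 0.83
  S OR NOT P = min(1, a+b) on (0.72, 0.83) = 1.00
  (S OR NOT P) OR T = min(1, a+b) on (1.00, 0.07) = 1.00
  → value = 1.0000
Under standard min/max:
  NOT P = 1 − 0.17 = 0.83
  S OR NOT P = max(a, b) on (0.72, 0.83) = 0.83
  (S OR NOT P) OR T = max(a, b) on (0.83, 0.07) = 0.83
  → value = 0.8300
|1.0000 − 0.8300| = 0.170

0.170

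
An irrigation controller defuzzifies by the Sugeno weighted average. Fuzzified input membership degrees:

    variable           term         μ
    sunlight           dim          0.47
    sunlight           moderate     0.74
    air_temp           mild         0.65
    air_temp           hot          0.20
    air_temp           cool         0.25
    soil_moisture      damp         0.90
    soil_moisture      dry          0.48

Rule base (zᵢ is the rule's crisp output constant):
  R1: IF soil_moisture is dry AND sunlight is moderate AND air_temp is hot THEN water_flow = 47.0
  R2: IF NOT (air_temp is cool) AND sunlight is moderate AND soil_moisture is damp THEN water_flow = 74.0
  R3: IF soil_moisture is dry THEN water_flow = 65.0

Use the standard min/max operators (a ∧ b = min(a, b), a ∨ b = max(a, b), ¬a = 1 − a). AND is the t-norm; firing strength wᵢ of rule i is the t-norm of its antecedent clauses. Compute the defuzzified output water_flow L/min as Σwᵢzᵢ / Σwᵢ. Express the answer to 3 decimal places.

67.155

R1 (z=47.0): dry=0.48, moderate=0.74, hot=0.20; AND[min(a, b)] → w = 0.20
R2 (z=74.0): ¬cool=1−0.25=0.75, moderate=0.74, damp=0.90; AND[min(a, b)] → w = 0.74
R3 (z=65.0): dry=0.48 → w = 0.48
Weighted average = (0.20·47.0 + 0.74·74.0 + 0.48·65.0) / (0.20 + 0.74 + 0.48)
  = 95.3600 / 1.4200 = 67.155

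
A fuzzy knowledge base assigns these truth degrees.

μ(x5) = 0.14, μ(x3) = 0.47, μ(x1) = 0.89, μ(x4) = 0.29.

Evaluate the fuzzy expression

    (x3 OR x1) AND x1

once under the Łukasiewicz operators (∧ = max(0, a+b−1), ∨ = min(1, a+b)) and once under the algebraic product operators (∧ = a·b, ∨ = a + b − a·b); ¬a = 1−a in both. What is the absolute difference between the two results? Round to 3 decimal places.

0.052

Under Łukasiewicz:
  x3 OR x1 = min(1, a+b) on (0.47, 0.89) = 1.00
  (x3 OR x1) AND x1 = max(0, a+b−1) on (1.00, 0.89) = 0.89
  → value = 0.8900
Under algebraic product:
  x3 OR x1 = a + b − a·b on (0.4700, 0.8900) = 0.9417
  (x3 OR x1) AND x1 = a·b on (0.9417, 0.8900) = 0.8381
  → value = 0.8381
|0.8900 − 0.8381| = 0.052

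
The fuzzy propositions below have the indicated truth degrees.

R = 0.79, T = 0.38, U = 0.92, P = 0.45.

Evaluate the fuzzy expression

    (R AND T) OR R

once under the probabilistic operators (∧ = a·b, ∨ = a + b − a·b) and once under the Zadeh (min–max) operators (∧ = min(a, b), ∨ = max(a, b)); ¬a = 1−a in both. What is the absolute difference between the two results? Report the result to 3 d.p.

0.063

Under probabilistic:
  R AND T = a·b on (0.7900, 0.3800) = 0.3002
  (R AND T) OR R = a + b − a·b on (0.3002, 0.7900) = 0.8530
  → value = 0.8530
Under Zadeh (min–max):
  R AND T = min(a, b) on (0.79, 0.38) = 0.38
  (R AND T) OR R = max(a, b) on (0.38, 0.79) = 0.79
  → value = 0.7900
|0.8530 − 0.7900| = 0.063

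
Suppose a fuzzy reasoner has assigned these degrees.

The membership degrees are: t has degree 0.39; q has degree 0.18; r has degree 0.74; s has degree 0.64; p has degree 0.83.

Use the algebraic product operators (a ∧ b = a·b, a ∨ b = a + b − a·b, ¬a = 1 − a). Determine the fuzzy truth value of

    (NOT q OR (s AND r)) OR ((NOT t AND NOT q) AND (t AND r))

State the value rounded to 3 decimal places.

NOT q = 1 − 0.1800 = 0.8200
s AND r = a·b on (0.6400, 0.7400) = 0.4736
NOT q OR (s AND r) = a + b − a·b on (0.8200, 0.4736) = 0.9052
NOT t = 1 − 0.3900 = 0.6100
NOT q = 1 − 0.1800 = 0.8200
NOT t AND NOT q = a·b on (0.6100, 0.8200) = 0.5002
t AND r = a·b on (0.3900, 0.7400) = 0.2886
(NOT t AND NOT q) AND (t AND r) = a·b on (0.5002, 0.2886) = 0.1444
(NOT q OR (s AND r)) OR ((NOT t AND NOT q) AND (t AND r)) = a + b − a·b on (0.9052, 0.1444) = 0.9189

0.919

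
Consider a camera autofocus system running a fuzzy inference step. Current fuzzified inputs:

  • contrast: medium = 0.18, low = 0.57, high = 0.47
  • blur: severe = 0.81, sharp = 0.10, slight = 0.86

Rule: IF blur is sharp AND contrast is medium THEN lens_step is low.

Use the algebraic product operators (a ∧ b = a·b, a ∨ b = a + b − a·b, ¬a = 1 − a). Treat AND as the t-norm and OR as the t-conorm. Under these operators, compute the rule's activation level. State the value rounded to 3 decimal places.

firing strength: sharp=0.10, medium=0.18; AND[a·b] → w = 0.0180

0.018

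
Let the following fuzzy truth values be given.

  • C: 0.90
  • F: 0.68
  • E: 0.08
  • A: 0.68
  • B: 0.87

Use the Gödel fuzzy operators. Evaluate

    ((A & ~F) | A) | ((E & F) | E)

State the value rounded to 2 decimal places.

0.68

~F = 1 − 0.68 = 0.32
A & ~F = min(a, b) on (0.68, 0.32) = 0.32
(A & ~F) | A = max(a, b) on (0.32, 0.68) = 0.68
E & F = min(a, b) on (0.08, 0.68) = 0.08
(E & F) | E = max(a, b) on (0.08, 0.08) = 0.08
((A & ~F) | A) | ((E & F) | E) = max(a, b) on (0.68, 0.08) = 0.68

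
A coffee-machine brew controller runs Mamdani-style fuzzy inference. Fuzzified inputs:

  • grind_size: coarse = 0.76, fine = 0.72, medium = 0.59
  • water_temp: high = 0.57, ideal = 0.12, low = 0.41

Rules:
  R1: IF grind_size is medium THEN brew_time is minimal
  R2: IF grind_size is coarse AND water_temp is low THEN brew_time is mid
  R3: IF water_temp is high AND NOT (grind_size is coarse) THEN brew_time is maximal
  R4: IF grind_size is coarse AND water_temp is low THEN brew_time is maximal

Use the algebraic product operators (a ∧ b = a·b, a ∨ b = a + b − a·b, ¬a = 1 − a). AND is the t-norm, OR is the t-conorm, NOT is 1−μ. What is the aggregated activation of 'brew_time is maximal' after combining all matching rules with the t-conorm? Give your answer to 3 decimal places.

0.406

R1: medium=0.59 → w = 0.5900
R2: coarse=0.76, low=0.41; AND[a·b] → w = 0.3116
R3: high=0.57, ¬coarse=1−0.76=0.24; AND[a·b] → w = 0.1368
R4: coarse=0.76, low=0.41; AND[a·b] → w = 0.3116
Rules with consequent 'maximal': {R3, R4} → strengths 0.1368, 0.3116
Aggregate via t-conorm [a + b − a·b]: 0.4058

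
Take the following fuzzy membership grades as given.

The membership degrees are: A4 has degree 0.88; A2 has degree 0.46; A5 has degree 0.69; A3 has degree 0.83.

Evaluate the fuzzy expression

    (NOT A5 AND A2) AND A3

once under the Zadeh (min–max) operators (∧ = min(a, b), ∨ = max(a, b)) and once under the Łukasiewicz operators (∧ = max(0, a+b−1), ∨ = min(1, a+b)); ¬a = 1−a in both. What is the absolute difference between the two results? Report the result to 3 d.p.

Under Zadeh (min–max):
  NOT A5 = 1 − 0.69 = 0.31
  NOT A5 AND A2 = min(a, b) on (0.31, 0.46) = 0.31
  (NOT A5 AND A2) AND A3 = min(a, b) on (0.31, 0.83) = 0.31
  → value = 0.3100
Under Łukasiewicz:
  NOT A5 = 1 − 0.69 = 0.31
  NOT A5 AND A2 = max(0, a+b−1) on (0.31, 0.46) = 0.00
  (NOT A5 AND A2) AND A3 = max(0, a+b−1) on (0.00, 0.83) = 0.00
  → value = 0.0000
|0.3100 − 0.0000| = 0.310

0.310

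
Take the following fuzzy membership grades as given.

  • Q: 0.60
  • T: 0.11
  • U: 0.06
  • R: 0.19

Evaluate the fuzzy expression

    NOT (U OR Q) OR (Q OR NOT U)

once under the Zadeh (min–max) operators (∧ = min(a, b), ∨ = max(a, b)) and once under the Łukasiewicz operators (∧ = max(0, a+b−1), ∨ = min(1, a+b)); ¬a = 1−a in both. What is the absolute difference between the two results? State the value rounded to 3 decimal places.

Under Zadeh (min–max):
  U OR Q = max(a, b) on (0.06, 0.60) = 0.60
  NOT (U OR Q) = 1 − 0.60 = 0.40
  NOT U = 1 − 0.06 = 0.94
  Q OR NOT U = max(a, b) on (0.60, 0.94) = 0.94
  NOT (U OR Q) OR (Q OR NOT U) = max(a, b) on (0.40, 0.94) = 0.94
  → value = 0.9400
Under Łukasiewicz:
  U OR Q = min(1, a+b) on (0.06, 0.60) = 0.66
  NOT (U OR Q) = 1 − 0.66 = 0.34
  NOT U = 1 − 0.06 = 0.94
  Q OR NOT U = min(1, a+b) on (0.60, 0.94) = 1.00
  NOT (U OR Q) OR (Q OR NOT U) = min(1, a+b) on (0.34, 1.00) = 1.00
  → value = 1.0000
|0.9400 − 1.0000| = 0.060

0.060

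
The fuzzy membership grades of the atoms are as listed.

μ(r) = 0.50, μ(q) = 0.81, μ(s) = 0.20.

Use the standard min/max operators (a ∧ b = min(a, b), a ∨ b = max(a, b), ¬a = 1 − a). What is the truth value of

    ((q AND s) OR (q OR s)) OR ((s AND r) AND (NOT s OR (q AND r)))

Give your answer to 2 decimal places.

0.81

q AND s = min(a, b) on (0.81, 0.20) = 0.20
q OR s = max(a, b) on (0.81, 0.20) = 0.81
(q AND s) OR (q OR s) = max(a, b) on (0.20, 0.81) = 0.81
s AND r = min(a, b) on (0.20, 0.50) = 0.20
NOT s = 1 − 0.20 = 0.80
q AND r = min(a, b) on (0.81, 0.50) = 0.50
NOT s OR (q AND r) = max(a, b) on (0.80, 0.50) = 0.80
(s AND r) AND (NOT s OR (q AND r)) = min(a, b) on (0.20, 0.80) = 0.20
((q AND s) OR (q OR s)) OR ((s AND r) AND (NOT s OR (q AND r))) = max(a, b) on (0.81, 0.20) = 0.81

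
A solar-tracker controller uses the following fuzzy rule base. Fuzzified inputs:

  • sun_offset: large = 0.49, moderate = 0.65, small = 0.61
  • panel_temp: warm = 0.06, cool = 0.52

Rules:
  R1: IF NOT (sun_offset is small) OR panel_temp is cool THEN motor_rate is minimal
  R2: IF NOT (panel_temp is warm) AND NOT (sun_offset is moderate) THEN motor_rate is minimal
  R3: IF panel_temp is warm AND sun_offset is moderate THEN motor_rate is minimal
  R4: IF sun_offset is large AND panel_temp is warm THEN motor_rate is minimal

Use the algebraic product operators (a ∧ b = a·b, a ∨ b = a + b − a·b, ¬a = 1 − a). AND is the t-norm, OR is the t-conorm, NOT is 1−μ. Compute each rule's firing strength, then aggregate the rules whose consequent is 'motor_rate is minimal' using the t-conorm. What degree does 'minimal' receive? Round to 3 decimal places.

R1: ¬small=1−0.61=0.39, cool=0.52; OR[a + b − a·b] → w = 0.7072
R2: ¬warm=1−0.06=0.94, ¬moderate=1−0.65=0.35; AND[a·b] → w = 0.3290
R3: warm=0.06, moderate=0.65; AND[a·b] → w = 0.0390
R4: large=0.49, warm=0.06; AND[a·b] → w = 0.0294
Rules with consequent 'minimal': {R1, R2, R3, R4} → strengths 0.7072, 0.3290, 0.0390, 0.0294
Aggregate via t-conorm [a + b − a·b]: 0.8167

0.817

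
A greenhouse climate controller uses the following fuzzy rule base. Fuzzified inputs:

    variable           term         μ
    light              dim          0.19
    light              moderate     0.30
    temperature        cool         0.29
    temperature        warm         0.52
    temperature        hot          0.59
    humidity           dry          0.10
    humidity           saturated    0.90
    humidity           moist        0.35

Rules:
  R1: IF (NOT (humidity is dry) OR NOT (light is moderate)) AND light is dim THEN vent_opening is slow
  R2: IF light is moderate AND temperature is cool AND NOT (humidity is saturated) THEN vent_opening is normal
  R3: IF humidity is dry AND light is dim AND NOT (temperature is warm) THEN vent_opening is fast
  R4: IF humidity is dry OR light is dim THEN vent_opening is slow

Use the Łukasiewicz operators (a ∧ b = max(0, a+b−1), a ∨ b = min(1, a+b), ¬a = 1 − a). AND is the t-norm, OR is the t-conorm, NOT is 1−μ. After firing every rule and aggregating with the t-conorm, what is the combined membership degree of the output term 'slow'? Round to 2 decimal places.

0.48

R1: (¬dry=1−0.10=0.90 OR ¬moderate=1−0.30=0.70) = 1.00; AND[max(0, a+b−1)] with dim=0.19 → w = 0.19
R2: moderate=0.30, cool=0.29, ¬saturated=1−0.90=0.10; AND[max(0, a+b−1)] → w = 0.00
R3: dry=0.10, dim=0.19, ¬warm=1−0.52=0.48; AND[max(0, a+b−1)] → w = 0.00
R4: dry=0.10, dim=0.19; OR[min(1, a+b)] → w = 0.29
Rules with consequent 'slow': {R1, R4} → strengths 0.19, 0.29
Aggregate via t-conorm [min(1, a+b)]: 0.48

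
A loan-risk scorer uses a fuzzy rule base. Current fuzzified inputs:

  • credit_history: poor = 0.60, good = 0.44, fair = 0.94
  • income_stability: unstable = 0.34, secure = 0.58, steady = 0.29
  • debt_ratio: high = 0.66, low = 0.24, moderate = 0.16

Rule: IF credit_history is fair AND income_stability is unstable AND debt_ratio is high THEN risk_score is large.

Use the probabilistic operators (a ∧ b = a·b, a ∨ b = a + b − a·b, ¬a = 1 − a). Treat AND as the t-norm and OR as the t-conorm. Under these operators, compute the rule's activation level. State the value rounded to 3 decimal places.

firing strength: fair=0.94, unstable=0.34, high=0.66; AND[a·b] → w = 0.2109

0.211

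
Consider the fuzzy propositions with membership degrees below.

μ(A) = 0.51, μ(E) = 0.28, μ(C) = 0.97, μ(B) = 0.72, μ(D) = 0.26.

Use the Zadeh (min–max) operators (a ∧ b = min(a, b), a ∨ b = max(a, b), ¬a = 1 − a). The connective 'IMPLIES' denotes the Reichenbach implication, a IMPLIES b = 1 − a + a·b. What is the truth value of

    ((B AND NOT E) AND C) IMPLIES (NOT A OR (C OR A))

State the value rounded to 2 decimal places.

0.98

NOT E = 1 − 0.28 = 0.72
B AND NOT E = min(a, b) on (0.72, 0.72) = 0.72
(B AND NOT E) AND C = min(a, b) on (0.72, 0.97) = 0.72
NOT A = 1 − 0.51 = 0.49
C OR A = max(a, b) on (0.97, 0.51) = 0.97
NOT A OR (C OR A) = max(a, b) on (0.49, 0.97) = 0.97
((B AND NOT E) AND C) IMPLIES (NOT A OR (C OR A))  [Reichenbach: 1 − a + a·b] with a=0.72, b=0.97 → 0.98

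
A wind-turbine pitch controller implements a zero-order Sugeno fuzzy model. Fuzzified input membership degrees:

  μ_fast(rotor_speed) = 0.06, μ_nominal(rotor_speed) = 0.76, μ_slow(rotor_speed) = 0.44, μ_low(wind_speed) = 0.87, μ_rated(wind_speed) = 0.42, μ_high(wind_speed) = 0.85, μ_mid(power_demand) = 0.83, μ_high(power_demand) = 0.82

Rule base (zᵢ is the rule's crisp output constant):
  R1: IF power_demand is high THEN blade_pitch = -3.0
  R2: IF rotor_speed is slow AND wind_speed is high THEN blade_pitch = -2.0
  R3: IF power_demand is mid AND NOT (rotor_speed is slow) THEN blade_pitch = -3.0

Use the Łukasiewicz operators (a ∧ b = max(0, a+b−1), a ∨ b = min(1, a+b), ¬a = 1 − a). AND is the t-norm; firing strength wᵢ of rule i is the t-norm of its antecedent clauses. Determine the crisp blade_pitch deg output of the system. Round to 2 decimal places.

R1 (z=-3.0): high=0.82 → w = 0.82
R2 (z=-2.0): slow=0.44, high=0.85; AND[max(0, a+b−1)] → w = 0.29
R3 (z=-3.0): mid=0.83, ¬slow=1−0.44=0.56; AND[max(0, a+b−1)] → w = 0.39
Weighted average = (0.82·-3.0 + 0.29·-2.0 + 0.39·-3.0) / (0.82 + 0.29 + 0.39)
  = -4.2100 / 1.5000 = -2.81

-2.81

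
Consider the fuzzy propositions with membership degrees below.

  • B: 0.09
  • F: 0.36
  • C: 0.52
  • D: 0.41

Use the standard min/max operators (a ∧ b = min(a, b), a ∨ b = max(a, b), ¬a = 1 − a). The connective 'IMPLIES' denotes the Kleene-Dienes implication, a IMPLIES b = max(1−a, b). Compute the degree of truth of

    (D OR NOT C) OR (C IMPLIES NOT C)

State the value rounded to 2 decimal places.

0.48

NOT C = 1 − 0.52 = 0.48
D OR NOT C = max(a, b) on (0.41, 0.48) = 0.48
NOT C = 1 − 0.52 = 0.48
C IMPLIES NOT C  [Kleene-Dienes: max(1−a, b)] with a=0.52, b=0.48 → 0.48
(D OR NOT C) OR (C IMPLIES NOT C) = max(a, b) on (0.48, 0.48) = 0.48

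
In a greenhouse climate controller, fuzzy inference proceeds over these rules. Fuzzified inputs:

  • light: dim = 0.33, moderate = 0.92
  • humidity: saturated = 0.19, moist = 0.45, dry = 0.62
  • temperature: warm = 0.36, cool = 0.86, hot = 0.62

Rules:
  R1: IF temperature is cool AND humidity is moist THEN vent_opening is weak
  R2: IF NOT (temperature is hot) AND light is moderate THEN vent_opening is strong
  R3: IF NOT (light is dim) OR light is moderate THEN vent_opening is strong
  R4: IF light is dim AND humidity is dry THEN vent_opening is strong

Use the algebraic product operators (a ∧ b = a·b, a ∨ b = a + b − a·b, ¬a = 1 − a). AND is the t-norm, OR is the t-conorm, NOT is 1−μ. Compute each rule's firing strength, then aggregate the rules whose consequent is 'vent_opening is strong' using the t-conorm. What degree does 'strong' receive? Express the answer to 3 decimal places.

0.986

R1: cool=0.86, moist=0.45; AND[a·b] → w = 0.3870
R2: ¬hot=1−0.62=0.38, moderate=0.92; AND[a·b] → w = 0.3496
R3: ¬dim=1−0.33=0.67, moderate=0.92; OR[a + b − a·b] → w = 0.9736
R4: dim=0.33, dry=0.62; AND[a·b] → w = 0.2046
Rules with consequent 'strong': {R2, R3, R4} → strengths 0.3496, 0.9736, 0.2046
Aggregate via t-conorm [a + b − a·b]: 0.9863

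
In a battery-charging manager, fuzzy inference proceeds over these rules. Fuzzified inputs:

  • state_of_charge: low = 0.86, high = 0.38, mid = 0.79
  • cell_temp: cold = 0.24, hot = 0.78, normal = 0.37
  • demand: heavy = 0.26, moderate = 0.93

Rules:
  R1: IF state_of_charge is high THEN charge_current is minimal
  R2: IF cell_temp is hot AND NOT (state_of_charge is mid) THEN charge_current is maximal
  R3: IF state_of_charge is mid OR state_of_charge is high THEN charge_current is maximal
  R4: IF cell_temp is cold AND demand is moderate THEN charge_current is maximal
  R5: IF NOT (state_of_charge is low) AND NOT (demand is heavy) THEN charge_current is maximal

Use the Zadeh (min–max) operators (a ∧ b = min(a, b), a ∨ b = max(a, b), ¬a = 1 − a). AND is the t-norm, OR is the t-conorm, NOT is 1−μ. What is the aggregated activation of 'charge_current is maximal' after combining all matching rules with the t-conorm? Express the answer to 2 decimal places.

0.79

R1: high=0.38 → w = 0.38
R2: hot=0.78, ¬mid=1−0.79=0.21; AND[min(a, b)] → w = 0.21
R3: mid=0.79, high=0.38; OR[max(a, b)] → w = 0.79
R4: cold=0.24, moderate=0.93; AND[min(a, b)] → w = 0.24
R5: ¬low=1−0.86=0.14, ¬heavy=1−0.26=0.74; AND[min(a, b)] → w = 0.14
Rules with consequent 'maximal': {R2, R3, R4, R5} → strengths 0.21, 0.79, 0.24, 0.14
Aggregate via t-conorm [max(a, b)]: 0.79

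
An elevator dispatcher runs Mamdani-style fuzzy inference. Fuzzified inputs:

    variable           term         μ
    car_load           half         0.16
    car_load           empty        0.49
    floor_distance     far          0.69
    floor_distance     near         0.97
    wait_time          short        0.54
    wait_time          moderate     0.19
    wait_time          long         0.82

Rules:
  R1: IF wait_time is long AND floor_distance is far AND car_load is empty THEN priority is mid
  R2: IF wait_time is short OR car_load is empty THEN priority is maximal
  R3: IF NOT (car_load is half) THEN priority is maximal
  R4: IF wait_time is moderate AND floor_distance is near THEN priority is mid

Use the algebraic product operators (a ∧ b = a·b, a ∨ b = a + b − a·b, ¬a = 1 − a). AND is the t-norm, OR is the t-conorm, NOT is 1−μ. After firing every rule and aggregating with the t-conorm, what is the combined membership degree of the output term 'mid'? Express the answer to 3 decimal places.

R1: long=0.82, far=0.69, empty=0.49; AND[a·b] → w = 0.2772
R2: short=0.54, empty=0.49; OR[a + b − a·b] → w = 0.7654
R3: ¬half=1−0.16=0.84 → w = 0.8400
R4: moderate=0.19, near=0.97; AND[a·b] → w = 0.1843
Rules with consequent 'mid': {R1, R4} → strengths 0.2772, 0.1843
Aggregate via t-conorm [a + b − a·b]: 0.4104

0.410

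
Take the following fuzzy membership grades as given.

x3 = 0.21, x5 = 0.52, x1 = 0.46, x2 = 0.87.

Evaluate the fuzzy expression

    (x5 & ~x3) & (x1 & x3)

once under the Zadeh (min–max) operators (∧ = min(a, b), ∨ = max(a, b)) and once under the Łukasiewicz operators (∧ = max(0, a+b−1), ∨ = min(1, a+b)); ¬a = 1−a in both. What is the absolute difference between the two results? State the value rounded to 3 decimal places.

Under Zadeh (min–max):
  ~x3 = 1 − 0.21 = 0.79
  x5 & ~x3 = min(a, b) on (0.52, 0.79) = 0.52
  x1 & x3 = min(a, b) on (0.46, 0.21) = 0.21
  (x5 & ~x3) & (x1 & x3) = min(a, b) on (0.52, 0.21) = 0.21
  → value = 0.2100
Under Łukasiewicz:
  ~x3 = 1 − 0.21 = 0.79
  x5 & ~x3 = max(0, a+b−1) on (0.52, 0.79) = 0.31
  x1 & x3 = max(0, a+b−1) on (0.46, 0.21) = 0.00
  (x5 & ~x3) & (x1 & x3) = max(0, a+b−1) on (0.31, 0.00) = 0.00
  → value = 0.0000
|0.2100 − 0.0000| = 0.210

0.210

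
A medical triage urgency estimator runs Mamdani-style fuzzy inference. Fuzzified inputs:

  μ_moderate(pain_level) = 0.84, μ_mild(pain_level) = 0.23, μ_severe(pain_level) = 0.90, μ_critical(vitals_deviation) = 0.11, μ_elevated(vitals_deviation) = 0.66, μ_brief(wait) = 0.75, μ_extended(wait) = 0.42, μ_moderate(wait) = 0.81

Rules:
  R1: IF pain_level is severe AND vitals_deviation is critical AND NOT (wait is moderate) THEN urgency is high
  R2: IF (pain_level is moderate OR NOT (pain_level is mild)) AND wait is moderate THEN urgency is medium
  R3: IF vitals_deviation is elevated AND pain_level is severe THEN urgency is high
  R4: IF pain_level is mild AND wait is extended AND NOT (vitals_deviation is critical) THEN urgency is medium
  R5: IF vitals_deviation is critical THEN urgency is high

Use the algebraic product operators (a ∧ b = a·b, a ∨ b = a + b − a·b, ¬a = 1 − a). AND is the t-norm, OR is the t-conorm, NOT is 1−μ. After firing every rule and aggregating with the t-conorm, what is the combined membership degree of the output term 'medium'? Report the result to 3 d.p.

0.799

R1: severe=0.90, critical=0.11, ¬moderate=1−0.81=0.19; AND[a·b] → w = 0.0188
R2: (moderate=0.84 OR ¬mild=1−0.23=0.77) = 0.9632; AND[a·b] with moderate=0.81 → w = 0.7802
R3: elevated=0.66, severe=0.90; AND[a·b] → w = 0.5940
R4: mild=0.23, extended=0.42, ¬critical=1−0.11=0.89; AND[a·b] → w = 0.0860
R5: critical=0.11 → w = 0.1100
Rules with consequent 'medium': {R2, R4} → strengths 0.7802, 0.0860
Aggregate via t-conorm [a + b − a·b]: 0.7991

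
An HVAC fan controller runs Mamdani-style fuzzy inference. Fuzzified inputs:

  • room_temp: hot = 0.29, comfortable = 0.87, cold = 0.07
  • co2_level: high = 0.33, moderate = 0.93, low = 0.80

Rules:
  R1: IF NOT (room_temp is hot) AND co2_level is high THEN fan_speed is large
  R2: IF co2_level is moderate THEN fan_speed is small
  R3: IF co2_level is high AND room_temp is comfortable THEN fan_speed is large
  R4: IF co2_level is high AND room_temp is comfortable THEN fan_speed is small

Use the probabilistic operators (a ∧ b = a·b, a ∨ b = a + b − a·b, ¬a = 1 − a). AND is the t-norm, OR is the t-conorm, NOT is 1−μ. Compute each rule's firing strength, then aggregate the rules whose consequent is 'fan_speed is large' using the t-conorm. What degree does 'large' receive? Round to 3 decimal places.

0.454

R1: ¬hot=1−0.29=0.71, high=0.33; AND[a·b] → w = 0.2343
R2: moderate=0.93 → w = 0.9300
R3: high=0.33, comfortable=0.87; AND[a·b] → w = 0.2871
R4: high=0.33, comfortable=0.87; AND[a·b] → w = 0.2871
Rules with consequent 'large': {R1, R3} → strengths 0.2343, 0.2871
Aggregate via t-conorm [a + b − a·b]: 0.4541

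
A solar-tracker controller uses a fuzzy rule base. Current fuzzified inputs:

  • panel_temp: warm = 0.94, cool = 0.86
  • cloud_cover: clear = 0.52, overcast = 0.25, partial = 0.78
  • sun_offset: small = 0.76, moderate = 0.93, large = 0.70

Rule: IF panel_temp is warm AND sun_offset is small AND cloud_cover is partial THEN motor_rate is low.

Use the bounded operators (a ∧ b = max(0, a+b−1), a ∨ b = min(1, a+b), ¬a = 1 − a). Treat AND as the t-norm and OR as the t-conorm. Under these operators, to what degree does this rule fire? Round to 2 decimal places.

firing strength: warm=0.94, small=0.76, partial=0.78; AND[max(0, a+b−1)] → w = 0.48

0.48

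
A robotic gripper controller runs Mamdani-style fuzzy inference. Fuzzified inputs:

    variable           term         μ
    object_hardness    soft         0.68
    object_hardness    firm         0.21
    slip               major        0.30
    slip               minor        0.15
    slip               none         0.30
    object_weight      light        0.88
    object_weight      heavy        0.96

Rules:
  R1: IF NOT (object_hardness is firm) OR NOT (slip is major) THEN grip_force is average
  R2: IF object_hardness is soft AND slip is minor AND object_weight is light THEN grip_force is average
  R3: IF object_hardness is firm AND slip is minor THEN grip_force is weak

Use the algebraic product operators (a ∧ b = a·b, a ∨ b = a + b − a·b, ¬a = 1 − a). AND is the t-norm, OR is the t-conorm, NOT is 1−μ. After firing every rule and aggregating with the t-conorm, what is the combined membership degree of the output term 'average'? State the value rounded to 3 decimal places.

0.943

R1: ¬firm=1−0.21=0.79, ¬major=1−0.30=0.70; OR[a + b − a·b] → w = 0.9370
R2: soft=0.68, minor=0.15, light=0.88; AND[a·b] → w = 0.0898
R3: firm=0.21, minor=0.15; AND[a·b] → w = 0.0315
Rules with consequent 'average': {R1, R2} → strengths 0.9370, 0.0898
Aggregate via t-conorm [a + b − a·b]: 0.9427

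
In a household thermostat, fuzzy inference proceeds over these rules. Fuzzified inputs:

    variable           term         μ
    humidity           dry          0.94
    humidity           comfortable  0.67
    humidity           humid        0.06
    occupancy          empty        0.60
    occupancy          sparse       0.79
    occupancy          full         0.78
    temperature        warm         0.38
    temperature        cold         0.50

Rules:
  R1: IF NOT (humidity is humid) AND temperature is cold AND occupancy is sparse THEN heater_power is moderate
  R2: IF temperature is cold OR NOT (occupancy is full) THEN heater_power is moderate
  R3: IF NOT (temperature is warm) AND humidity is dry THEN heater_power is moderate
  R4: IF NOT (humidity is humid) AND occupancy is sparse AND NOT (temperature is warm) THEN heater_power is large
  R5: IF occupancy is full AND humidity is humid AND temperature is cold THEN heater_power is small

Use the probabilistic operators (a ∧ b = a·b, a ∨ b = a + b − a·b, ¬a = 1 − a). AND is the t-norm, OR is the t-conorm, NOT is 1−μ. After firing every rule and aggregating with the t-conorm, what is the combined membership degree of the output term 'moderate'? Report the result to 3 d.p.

0.898

R1: ¬humid=1−0.06=0.94, cold=0.50, sparse=0.79; AND[a·b] → w = 0.3713
R2: cold=0.50, ¬full=1−0.78=0.22; OR[a + b − a·b] → w = 0.6100
R3: ¬warm=1−0.38=0.62, dry=0.94; AND[a·b] → w = 0.5828
R4: ¬humid=1−0.06=0.94, sparse=0.79, ¬warm=1−0.38=0.62; AND[a·b] → w = 0.4604
R5: full=0.78, humid=0.06, cold=0.50; AND[a·b] → w = 0.0234
Rules with consequent 'moderate': {R1, R2, R3} → strengths 0.3713, 0.6100, 0.5828
Aggregate via t-conorm [a + b − a·b]: 0.8977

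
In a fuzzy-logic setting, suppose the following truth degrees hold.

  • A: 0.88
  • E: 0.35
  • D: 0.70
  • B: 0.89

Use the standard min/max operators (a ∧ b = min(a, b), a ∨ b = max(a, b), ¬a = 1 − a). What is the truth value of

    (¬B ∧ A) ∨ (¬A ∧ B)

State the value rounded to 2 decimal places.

0.12

¬B = 1 − 0.89 = 0.11
¬B ∧ A = min(a, b) on (0.11, 0.88) = 0.11
¬A = 1 − 0.88 = 0.12
¬A ∧ B = min(a, b) on (0.12, 0.89) = 0.12
(¬B ∧ A) ∨ (¬A ∧ B) = max(a, b) on (0.11, 0.12) = 0.12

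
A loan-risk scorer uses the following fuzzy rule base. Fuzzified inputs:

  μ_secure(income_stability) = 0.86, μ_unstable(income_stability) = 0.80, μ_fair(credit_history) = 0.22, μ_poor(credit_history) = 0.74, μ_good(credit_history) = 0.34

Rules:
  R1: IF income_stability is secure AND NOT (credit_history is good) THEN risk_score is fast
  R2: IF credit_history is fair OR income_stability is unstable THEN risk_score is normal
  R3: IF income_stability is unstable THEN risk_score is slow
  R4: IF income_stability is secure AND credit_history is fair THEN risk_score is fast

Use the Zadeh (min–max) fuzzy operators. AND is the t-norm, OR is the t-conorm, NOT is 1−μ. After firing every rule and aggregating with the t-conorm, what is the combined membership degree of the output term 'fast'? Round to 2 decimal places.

R1: secure=0.86, ¬good=1−0.34=0.66; AND[min(a, b)] → w = 0.66
R2: fair=0.22, unstable=0.80; OR[max(a, b)] → w = 0.80
R3: unstable=0.80 → w = 0.80
R4: secure=0.86, fair=0.22; AND[min(a, b)] → w = 0.22
Rules with consequent 'fast': {R1, R4} → strengths 0.66, 0.22
Aggregate via t-conorm [max(a, b)]: 0.66

0.66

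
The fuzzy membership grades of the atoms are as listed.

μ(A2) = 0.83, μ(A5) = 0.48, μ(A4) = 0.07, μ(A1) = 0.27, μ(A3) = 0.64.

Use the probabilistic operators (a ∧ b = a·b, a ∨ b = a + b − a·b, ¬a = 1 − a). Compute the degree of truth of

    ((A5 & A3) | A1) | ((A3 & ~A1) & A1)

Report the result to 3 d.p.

A5 & A3 = a·b on (0.4800, 0.6400) = 0.3072
(A5 & A3) | A1 = a + b − a·b on (0.3072, 0.2700) = 0.4943
~A1 = 1 − 0.2700 = 0.7300
A3 & ~A1 = a·b on (0.6400, 0.7300) = 0.4672
(A3 & ~A1) & A1 = a·b on (0.4672, 0.2700) = 0.1261
((A5 & A3) | A1) | ((A3 & ~A1) & A1) = a + b − a·b on (0.4943, 0.1261) = 0.5581

0.558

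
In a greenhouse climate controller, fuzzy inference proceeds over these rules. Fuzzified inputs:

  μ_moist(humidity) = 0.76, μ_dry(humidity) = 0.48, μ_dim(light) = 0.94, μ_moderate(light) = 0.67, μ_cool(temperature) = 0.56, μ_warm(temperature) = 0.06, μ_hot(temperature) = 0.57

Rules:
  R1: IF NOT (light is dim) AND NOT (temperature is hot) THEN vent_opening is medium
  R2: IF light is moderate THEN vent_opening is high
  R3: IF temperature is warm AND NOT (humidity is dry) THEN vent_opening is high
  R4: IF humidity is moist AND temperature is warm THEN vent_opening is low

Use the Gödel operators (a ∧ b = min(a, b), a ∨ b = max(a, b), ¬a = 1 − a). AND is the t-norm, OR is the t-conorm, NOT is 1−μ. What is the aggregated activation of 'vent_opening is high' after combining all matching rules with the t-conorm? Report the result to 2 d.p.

R1: ¬dim=1−0.94=0.06, ¬hot=1−0.57=0.43; AND[min(a, b)] → w = 0.06
R2: moderate=0.67 → w = 0.67
R3: warm=0.06, ¬dry=1−0.48=0.52; AND[min(a, b)] → w = 0.06
R4: moist=0.76, warm=0.06; AND[min(a, b)] → w = 0.06
Rules with consequent 'high': {R2, R3} → strengths 0.67, 0.06
Aggregate via t-conorm [max(a, b)]: 0.67

0.67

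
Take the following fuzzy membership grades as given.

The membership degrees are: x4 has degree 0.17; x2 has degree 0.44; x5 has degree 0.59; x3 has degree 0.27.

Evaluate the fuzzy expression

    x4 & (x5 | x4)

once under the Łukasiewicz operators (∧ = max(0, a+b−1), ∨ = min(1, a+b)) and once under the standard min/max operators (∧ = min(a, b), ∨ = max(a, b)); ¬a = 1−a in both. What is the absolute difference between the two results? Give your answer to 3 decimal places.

Under Łukasiewicz:
  x5 | x4 = min(1, a+b) on (0.59, 0.17) = 0.76
  x4 & (x5 | x4) = max(0, a+b−1) on (0.17, 0.76) = 0.00
  → value = 0.0000
Under standard min/max:
  x5 | x4 = max(a, b) on (0.59, 0.17) = 0.59
  x4 & (x5 | x4) = min(a, b) on (0.17, 0.59) = 0.17
  → value = 0.1700
|0.0000 − 0.1700| = 0.170

0.170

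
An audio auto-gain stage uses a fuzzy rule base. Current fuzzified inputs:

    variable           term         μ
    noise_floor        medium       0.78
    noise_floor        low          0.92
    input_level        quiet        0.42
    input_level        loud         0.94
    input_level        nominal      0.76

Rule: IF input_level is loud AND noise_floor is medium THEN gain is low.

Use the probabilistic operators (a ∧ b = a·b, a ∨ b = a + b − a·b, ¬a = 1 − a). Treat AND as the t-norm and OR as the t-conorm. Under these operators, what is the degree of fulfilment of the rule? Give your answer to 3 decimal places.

firing strength: loud=0.94, medium=0.78; AND[a·b] → w = 0.7332

0.733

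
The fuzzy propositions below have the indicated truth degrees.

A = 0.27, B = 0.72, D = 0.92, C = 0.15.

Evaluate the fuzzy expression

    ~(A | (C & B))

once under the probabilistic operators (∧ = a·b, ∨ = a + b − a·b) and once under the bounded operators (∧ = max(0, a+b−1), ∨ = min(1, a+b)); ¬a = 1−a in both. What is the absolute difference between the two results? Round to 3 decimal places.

0.079

Under probabilistic:
  C & B = a·b on (0.1500, 0.7200) = 0.1080
  A | (C & B) = a + b − a·b on (0.2700, 0.1080) = 0.3488
  ~(A | (C & B)) = 1 − 0.3488 = 0.6512
  → value = 0.6512
Under bounded:
  C & B = max(0, a+b−1) on (0.15, 0.72) = 0.00
  A | (C & B) = min(1, a+b) on (0.27, 0.00) = 0.27
  ~(A | (C & B)) = 1 − 0.27 = 0.73
  → value = 0.7300
|0.6512 − 0.7300| = 0.079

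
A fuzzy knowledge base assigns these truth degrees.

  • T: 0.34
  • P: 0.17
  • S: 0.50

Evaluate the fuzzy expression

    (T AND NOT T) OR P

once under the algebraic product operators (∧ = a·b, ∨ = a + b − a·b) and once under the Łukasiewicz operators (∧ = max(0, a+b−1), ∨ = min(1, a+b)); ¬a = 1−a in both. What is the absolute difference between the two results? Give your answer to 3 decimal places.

Under algebraic product:
  NOT T = 1 − 0.3400 = 0.6600
  T AND NOT T = a·b on (0.3400, 0.6600) = 0.2244
  (T AND NOT T) OR P = a + b − a·b on (0.2244, 0.1700) = 0.3563
  → value = 0.3563
Under Łukasiewicz:
  NOT T = 1 − 0.34 = 0.66
  T AND NOT T = max(0, a+b−1) on (0.34, 0.66) = 0.00
  (T AND NOT T) OR P = min(1, a+b) on (0.00, 0.17) = 0.17
  → value = 0.1700
|0.3563 − 0.1700| = 0.186

0.186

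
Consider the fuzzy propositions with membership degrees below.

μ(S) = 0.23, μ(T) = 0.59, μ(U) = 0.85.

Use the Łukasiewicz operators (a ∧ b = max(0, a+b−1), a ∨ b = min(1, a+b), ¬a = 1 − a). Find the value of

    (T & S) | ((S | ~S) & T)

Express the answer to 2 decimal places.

0.59

T & S = max(0, a+b−1) on (0.59, 0.23) = 0.00
~S = 1 − 0.23 = 0.77
S | ~S = min(1, a+b) on (0.23, 0.77) = 1.00
(S | ~S) & T = max(0, a+b−1) on (1.00, 0.59) = 0.59
(T & S) | ((S | ~S) & T) = min(1, a+b) on (0.00, 0.59) = 0.59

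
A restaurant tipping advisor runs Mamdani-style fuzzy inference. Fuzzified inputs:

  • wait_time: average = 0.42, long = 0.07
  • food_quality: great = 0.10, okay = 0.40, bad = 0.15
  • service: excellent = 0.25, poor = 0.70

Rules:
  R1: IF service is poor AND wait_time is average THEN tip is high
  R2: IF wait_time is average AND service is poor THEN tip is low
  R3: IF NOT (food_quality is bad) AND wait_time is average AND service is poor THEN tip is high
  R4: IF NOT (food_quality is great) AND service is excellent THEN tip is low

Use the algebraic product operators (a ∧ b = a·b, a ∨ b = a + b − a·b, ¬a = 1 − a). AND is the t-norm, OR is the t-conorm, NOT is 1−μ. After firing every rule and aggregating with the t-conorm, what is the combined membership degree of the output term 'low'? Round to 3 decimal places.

R1: poor=0.70, average=0.42; AND[a·b] → w = 0.2940
R2: average=0.42, poor=0.70; AND[a·b] → w = 0.2940
R3: ¬bad=1−0.15=0.85, average=0.42, poor=0.70; AND[a·b] → w = 0.2499
R4: ¬great=1−0.10=0.90, excellent=0.25; AND[a·b] → w = 0.2250
Rules with consequent 'low': {R2, R4} → strengths 0.2940, 0.2250
Aggregate via t-conorm [a + b − a·b]: 0.4529

0.453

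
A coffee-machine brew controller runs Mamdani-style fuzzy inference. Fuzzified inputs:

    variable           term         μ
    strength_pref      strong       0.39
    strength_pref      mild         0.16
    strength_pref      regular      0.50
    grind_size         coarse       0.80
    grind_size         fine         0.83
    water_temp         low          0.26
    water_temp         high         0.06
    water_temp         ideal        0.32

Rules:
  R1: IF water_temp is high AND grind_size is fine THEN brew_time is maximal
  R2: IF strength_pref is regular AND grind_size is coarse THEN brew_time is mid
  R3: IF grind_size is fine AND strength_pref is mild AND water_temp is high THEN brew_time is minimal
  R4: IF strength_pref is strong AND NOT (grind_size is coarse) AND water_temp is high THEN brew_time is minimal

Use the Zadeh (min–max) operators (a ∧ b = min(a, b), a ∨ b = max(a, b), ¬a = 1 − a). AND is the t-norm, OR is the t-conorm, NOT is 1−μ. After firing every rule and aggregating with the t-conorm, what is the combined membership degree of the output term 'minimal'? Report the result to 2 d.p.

0.06

R1: high=0.06, fine=0.83; AND[min(a, b)] → w = 0.06
R2: regular=0.50, coarse=0.80; AND[min(a, b)] → w = 0.50
R3: fine=0.83, mild=0.16, high=0.06; AND[min(a, b)] → w = 0.06
R4: strong=0.39, ¬coarse=1−0.80=0.20, high=0.06; AND[min(a, b)] → w = 0.06
Rules with consequent 'minimal': {R3, R4} → strengths 0.06, 0.06
Aggregate via t-conorm [max(a, b)]: 0.06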